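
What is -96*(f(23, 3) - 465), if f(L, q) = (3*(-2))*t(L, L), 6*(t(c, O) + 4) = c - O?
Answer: 42336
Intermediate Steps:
t(c, O) = -4 - O/6 + c/6 (t(c, O) = -4 + (c - O)/6 = -4 + (-O/6 + c/6) = -4 - O/6 + c/6)
f(L, q) = 24 (f(L, q) = (3*(-2))*(-4 - L/6 + L/6) = -6*(-4) = 24)
-96*(f(23, 3) - 465) = -96*(24 - 465) = -96*(-441) = 42336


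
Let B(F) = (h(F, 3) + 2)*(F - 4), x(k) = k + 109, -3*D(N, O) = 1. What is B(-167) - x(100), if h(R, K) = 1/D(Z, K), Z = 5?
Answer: -38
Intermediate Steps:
D(N, O) = -⅓ (D(N, O) = -⅓*1 = -⅓)
x(k) = 109 + k
h(R, K) = -3 (h(R, K) = 1/(-⅓) = -3)
B(F) = 4 - F (B(F) = (-3 + 2)*(F - 4) = -(-4 + F) = 4 - F)
B(-167) - x(100) = (4 - 1*(-167)) - (109 + 100) = (4 + 167) - 1*209 = 171 - 209 = -38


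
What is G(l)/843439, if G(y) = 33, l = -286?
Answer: 33/843439 ≈ 3.9126e-5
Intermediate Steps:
G(l)/843439 = 33/843439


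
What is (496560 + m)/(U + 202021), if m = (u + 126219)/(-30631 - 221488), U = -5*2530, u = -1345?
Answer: 125192085766/47744027149 ≈ 2.6222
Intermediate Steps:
U = -12650
m = -124874/252119 (m = (-1345 + 126219)/(-30631 - 221488) = 124874/(-252119) = 124874*(-1/252119) = -124874/252119 ≈ -0.49530)
(496560 + m)/(U + 202021) = (496560 - 124874/252119)/(-12650 + 202021) = (125192085766/252119)/189371 = (125192085766/252119)*(1/189371) = 125192085766/47744027149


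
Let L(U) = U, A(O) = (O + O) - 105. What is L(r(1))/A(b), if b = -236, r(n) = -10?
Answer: 10/577 ≈ 0.017331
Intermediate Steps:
A(O) = -105 + 2*O (A(O) = 2*O - 105 = -105 + 2*O)
L(r(1))/A(b) = -10/(-105 + 2*(-236)) = -10/(-105 - 472) = -10/(-577) = -10*(-1/577) = 10/577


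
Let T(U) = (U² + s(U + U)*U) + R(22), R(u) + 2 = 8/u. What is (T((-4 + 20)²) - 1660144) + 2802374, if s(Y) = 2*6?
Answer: 13319200/11 ≈ 1.2108e+6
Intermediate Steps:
s(Y) = 12
R(u) = -2 + 8/u
T(U) = -18/11 + U² + 12*U (T(U) = (U² + 12*U) + (-2 + 8/22) = (U² + 12*U) + (-2 + 8*(1/22)) = (U² + 12*U) + (-2 + 4/11) = (U² + 12*U) - 18/11 = -18/11 + U² + 12*U)
(T((-4 + 20)²) - 1660144) + 2802374 = ((-18/11 + ((-4 + 20)²)² + 12*(-4 + 20)²) - 1660144) + 2802374 = ((-18/11 + (16²)² + 12*16²) - 1660144) + 2802374 = ((-18/11 + 256² + 12*256) - 1660144) + 2802374 = ((-18/11 + 65536 + 3072) - 1660144) + 2802374 = (754670/11 - 1660144) + 2802374 = -17506914/11 + 2802374 = 13319200/11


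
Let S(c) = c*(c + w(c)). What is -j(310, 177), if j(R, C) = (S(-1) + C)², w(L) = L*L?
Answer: -31329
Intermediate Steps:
w(L) = L²
S(c) = c*(c + c²)
j(R, C) = C² (j(R, C) = ((-1)²*(1 - 1) + C)² = (1*0 + C)² = (0 + C)² = C²)
-j(310, 177) = -1*177² = -1*31329 = -31329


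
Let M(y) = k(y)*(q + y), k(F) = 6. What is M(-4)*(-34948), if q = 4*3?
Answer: -1677504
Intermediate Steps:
q = 12
M(y) = 72 + 6*y (M(y) = 6*(12 + y) = 72 + 6*y)
M(-4)*(-34948) = (72 + 6*(-4))*(-34948) = (72 - 24)*(-34948) = 48*(-34948) = -1677504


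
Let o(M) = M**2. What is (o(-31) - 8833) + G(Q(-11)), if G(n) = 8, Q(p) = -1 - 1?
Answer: -7864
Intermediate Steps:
Q(p) = -2
(o(-31) - 8833) + G(Q(-11)) = ((-31)**2 - 8833) + 8 = (961 - 8833) + 8 = -7872 + 8 = -7864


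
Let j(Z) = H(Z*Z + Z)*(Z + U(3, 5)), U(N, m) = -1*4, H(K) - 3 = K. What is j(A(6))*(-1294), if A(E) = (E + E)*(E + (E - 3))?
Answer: -1584632400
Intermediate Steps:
H(K) = 3 + K
U(N, m) = -4
A(E) = 2*E*(-3 + 2*E) (A(E) = (2*E)*(E + (-3 + E)) = (2*E)*(-3 + 2*E) = 2*E*(-3 + 2*E))
j(Z) = (-4 + Z)*(3 + Z + Z**2) (j(Z) = (3 + (Z*Z + Z))*(Z - 4) = (3 + (Z**2 + Z))*(-4 + Z) = (3 + (Z + Z**2))*(-4 + Z) = (3 + Z + Z**2)*(-4 + Z) = (-4 + Z)*(3 + Z + Z**2))
j(A(6))*(-1294) = ((-4 + 2*6*(-3 + 2*6))*(3 + (2*6*(-3 + 2*6))*(1 + 2*6*(-3 + 2*6))))*(-1294) = ((-4 + 2*6*(-3 + 12))*(3 + (2*6*(-3 + 12))*(1 + 2*6*(-3 + 12))))*(-1294) = ((-4 + 2*6*9)*(3 + (2*6*9)*(1 + 2*6*9)))*(-1294) = ((-4 + 108)*(3 + 108*(1 + 108)))*(-1294) = (104*(3 + 108*109))*(-1294) = (104*(3 + 11772))*(-1294) = (104*11775)*(-1294) = 1224600*(-1294) = -1584632400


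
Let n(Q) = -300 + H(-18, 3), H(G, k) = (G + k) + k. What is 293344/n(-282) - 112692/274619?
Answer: -10074124480/10710141 ≈ -940.62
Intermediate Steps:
H(G, k) = G + 2*k
n(Q) = -312 (n(Q) = -300 + (-18 + 2*3) = -300 + (-18 + 6) = -300 - 12 = -312)
293344/n(-282) - 112692/274619 = 293344/(-312) - 112692/274619 = 293344*(-1/312) - 112692*1/274619 = -36668/39 - 112692/274619 = -10074124480/10710141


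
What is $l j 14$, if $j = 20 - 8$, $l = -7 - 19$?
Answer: $-4368$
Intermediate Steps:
$l = -26$ ($l = -7 - 19 = -26$)
$j = 12$
$l j 14 = \left(-26\right) 12 \cdot 14 = \left(-312\right) 14 = -4368$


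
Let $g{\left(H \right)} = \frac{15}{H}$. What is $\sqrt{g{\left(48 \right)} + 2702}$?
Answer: $\frac{\sqrt{43237}}{4} \approx 51.984$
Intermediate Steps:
$\sqrt{g{\left(48 \right)} + 2702} = \sqrt{\frac{15}{48} + 2702} = \sqrt{15 \cdot \frac{1}{48} + 2702} = \sqrt{\frac{5}{16} + 2702} = \sqrt{\frac{43237}{16}} = \frac{\sqrt{43237}}{4}$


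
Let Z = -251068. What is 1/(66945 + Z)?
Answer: -1/184123 ≈ -5.4312e-6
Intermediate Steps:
1/(66945 + Z) = 1/(66945 - 251068) = 1/(-184123) = -1/184123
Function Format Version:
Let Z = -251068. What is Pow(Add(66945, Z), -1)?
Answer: Rational(-1, 184123) ≈ -5.4312e-6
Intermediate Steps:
Pow(Add(66945, Z), -1) = Pow(Add(66945, -251068), -1) = Pow(-184123, -1) = Rational(-1, 184123)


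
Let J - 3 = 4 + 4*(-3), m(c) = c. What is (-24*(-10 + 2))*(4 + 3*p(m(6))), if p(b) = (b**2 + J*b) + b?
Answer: 7680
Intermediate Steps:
J = -5 (J = 3 + (4 + 4*(-3)) = 3 + (4 - 12) = 3 - 8 = -5)
p(b) = b**2 - 4*b (p(b) = (b**2 - 5*b) + b = b**2 - 4*b)
(-24*(-10 + 2))*(4 + 3*p(m(6))) = (-24*(-10 + 2))*(4 + 3*(6*(-4 + 6))) = (-24*(-8))*(4 + 3*(6*2)) = 192*(4 + 3*12) = 192*(4 + 36) = 192*40 = 7680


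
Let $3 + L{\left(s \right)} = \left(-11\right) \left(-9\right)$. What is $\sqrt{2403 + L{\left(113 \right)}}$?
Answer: $7 \sqrt{51} \approx 49.99$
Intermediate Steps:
$L{\left(s \right)} = 96$ ($L{\left(s \right)} = -3 - -99 = -3 + 99 = 96$)
$\sqrt{2403 + L{\left(113 \right)}} = \sqrt{2403 + 96} = \sqrt{2499} = 7 \sqrt{51}$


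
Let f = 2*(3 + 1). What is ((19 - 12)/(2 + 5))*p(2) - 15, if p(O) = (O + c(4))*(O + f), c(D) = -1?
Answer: -5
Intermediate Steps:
f = 8 (f = 2*4 = 8)
p(O) = (-1 + O)*(8 + O) (p(O) = (O - 1)*(O + 8) = (-1 + O)*(8 + O))
((19 - 12)/(2 + 5))*p(2) - 15 = ((19 - 12)/(2 + 5))*(-8 + 2**2 + 7*2) - 15 = (7/7)*(-8 + 4 + 14) - 15 = (7*(1/7))*10 - 15 = 1*10 - 15 = 10 - 15 = -5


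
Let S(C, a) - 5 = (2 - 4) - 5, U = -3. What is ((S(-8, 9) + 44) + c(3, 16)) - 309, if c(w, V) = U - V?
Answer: -286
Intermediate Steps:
c(w, V) = -3 - V
S(C, a) = -2 (S(C, a) = 5 + ((2 - 4) - 5) = 5 + (-2 - 5) = 5 - 7 = -2)
((S(-8, 9) + 44) + c(3, 16)) - 309 = ((-2 + 44) + (-3 - 1*16)) - 309 = (42 + (-3 - 16)) - 309 = (42 - 19) - 309 = 23 - 309 = -286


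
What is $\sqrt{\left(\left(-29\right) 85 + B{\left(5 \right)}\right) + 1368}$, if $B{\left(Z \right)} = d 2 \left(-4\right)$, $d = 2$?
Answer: $i \sqrt{1113} \approx 33.362 i$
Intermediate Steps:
$B{\left(Z \right)} = -16$ ($B{\left(Z \right)} = 2 \cdot 2 \left(-4\right) = 4 \left(-4\right) = -16$)
$\sqrt{\left(\left(-29\right) 85 + B{\left(5 \right)}\right) + 1368} = \sqrt{\left(\left(-29\right) 85 - 16\right) + 1368} = \sqrt{\left(-2465 - 16\right) + 1368} = \sqrt{-2481 + 1368} = \sqrt{-1113} = i \sqrt{1113}$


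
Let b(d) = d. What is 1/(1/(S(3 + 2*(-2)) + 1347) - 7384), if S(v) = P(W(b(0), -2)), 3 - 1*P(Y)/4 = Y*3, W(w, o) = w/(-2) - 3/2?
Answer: -1377/10167767 ≈ -0.00013543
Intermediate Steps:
W(w, o) = -3/2 - w/2 (W(w, o) = w*(-1/2) - 3*1/2 = -w/2 - 3/2 = -3/2 - w/2)
P(Y) = 12 - 12*Y (P(Y) = 12 - 4*Y*3 = 12 - 12*Y)
S(v) = 30 (S(v) = 12 - 12*(-3/2 - 1/2*0) = 12 - 12*(-3/2 + 0) = 12 - 12*(-3/2) = 12 + 18 = 30)
1/(1/(S(3 + 2*(-2)) + 1347) - 7384) = 1/(1/(30 + 1347) - 7384) = 1/(1/1377 - 7384) = 1/(-10167767/1377) = -1377/10167767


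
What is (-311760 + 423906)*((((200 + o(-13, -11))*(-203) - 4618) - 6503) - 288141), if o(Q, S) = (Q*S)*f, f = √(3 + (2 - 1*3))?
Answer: -38114163852 - 3255486234*√2 ≈ -4.2718e+10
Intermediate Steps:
f = √2 (f = √(3 + (2 - 3)) = √(3 - 1) = √2 ≈ 1.4142)
o(Q, S) = Q*S*√2 (o(Q, S) = (Q*S)*√2 = Q*S*√2)
(-311760 + 423906)*((((200 + o(-13, -11))*(-203) - 4618) - 6503) - 288141) = (-311760 + 423906)*((((200 - 13*(-11)*√2)*(-203) - 4618) - 6503) - 288141) = 112146*((((200 + 143*√2)*(-203) - 4618) - 6503) - 288141) = 112146*((((-40600 - 29029*√2) - 4618) - 6503) - 288141) = 112146*(((-45218 - 29029*√2) - 6503) - 288141) = 112146*((-51721 - 29029*√2) - 288141) = 112146*(-339862 - 29029*√2) = -38114163852 - 3255486234*√2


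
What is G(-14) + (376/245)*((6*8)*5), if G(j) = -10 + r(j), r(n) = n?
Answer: 16872/49 ≈ 344.33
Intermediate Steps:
G(j) = -10 + j
G(-14) + (376/245)*((6*8)*5) = (-10 - 14) + (376/245)*((6*8)*5) = -24 + (376*(1/245))*(48*5) = -24 + (376/245)*240 = -24 + 18048/49 = 16872/49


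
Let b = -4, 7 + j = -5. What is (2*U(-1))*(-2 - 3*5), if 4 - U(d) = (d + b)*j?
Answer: 1904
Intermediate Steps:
j = -12 (j = -7 - 5 = -12)
U(d) = -44 + 12*d (U(d) = 4 - (d - 4)*(-12) = 4 - (-4 + d)*(-12) = 4 - (48 - 12*d) = 4 + (-48 + 12*d) = -44 + 12*d)
(2*U(-1))*(-2 - 3*5) = (2*(-44 + 12*(-1)))*(-2 - 3*5) = (2*(-44 - 12))*(-2 - 15) = (2*(-56))*(-17) = -112*(-17) = 1904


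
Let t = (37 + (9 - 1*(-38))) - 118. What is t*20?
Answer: -680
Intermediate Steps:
t = -34 (t = (37 + (9 + 38)) - 118 = (37 + 47) - 118 = 84 - 118 = -34)
t*20 = -34*20 = -680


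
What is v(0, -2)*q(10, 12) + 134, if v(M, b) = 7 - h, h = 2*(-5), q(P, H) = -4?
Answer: 66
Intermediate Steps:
h = -10
v(M, b) = 17 (v(M, b) = 7 - 1*(-10) = 7 + 10 = 17)
v(0, -2)*q(10, 12) + 134 = 17*(-4) + 134 = -68 + 134 = 66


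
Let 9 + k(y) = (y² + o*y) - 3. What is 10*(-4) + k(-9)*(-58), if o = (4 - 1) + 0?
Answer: -2476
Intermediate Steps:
o = 3 (o = 3 + 0 = 3)
k(y) = -12 + y² + 3*y (k(y) = -9 + ((y² + 3*y) - 3) = -9 + (-3 + y² + 3*y) = -12 + y² + 3*y)
10*(-4) + k(-9)*(-58) = 10*(-4) + (-12 + (-9)² + 3*(-9))*(-58) = -40 + (-12 + 81 - 27)*(-58) = -40 + 42*(-58) = -40 - 2436 = -2476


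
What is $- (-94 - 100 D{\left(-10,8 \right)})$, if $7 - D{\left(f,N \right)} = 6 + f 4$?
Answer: $4194$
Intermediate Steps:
$D{\left(f,N \right)} = 1 - 4 f$ ($D{\left(f,N \right)} = 7 - \left(6 + f 4\right) = 7 - \left(6 + 4 f\right) = 1 - 4 f$)
$- (-94 - 100 D{\left(-10,8 \right)}) = - (-94 - 100 \left(1 - -40\right)) = - (-94 - 100 \left(1 + 40\right)) = - (-94 - 4100) = \left(-1\right) \left(-4194\right) = 4194$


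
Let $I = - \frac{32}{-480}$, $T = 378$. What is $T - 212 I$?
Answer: $\frac{5458}{15} \approx 363.87$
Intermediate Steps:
$I = \frac{1}{15}$ ($I = \left(-32\right) \left(- \frac{1}{480}\right) = \frac{1}{15} \approx 0.066667$)
$T - 212 I = 378 - \frac{212}{15} = \frac{5458}{15}$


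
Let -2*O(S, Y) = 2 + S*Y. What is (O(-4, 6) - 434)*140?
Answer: -59220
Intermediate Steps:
O(S, Y) = -1 - S*Y/2 (O(S, Y) = -(2 + S*Y)/2 = -1 - S*Y/2)
(O(-4, 6) - 434)*140 = ((-1 - ½*(-4)*6) - 434)*140 = ((-1 + 12) - 434)*140 = (11 - 434)*140 = -423*140 = -59220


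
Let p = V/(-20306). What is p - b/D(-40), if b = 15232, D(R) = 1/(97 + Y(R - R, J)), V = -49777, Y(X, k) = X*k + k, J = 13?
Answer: -2617158411/1562 ≈ -1.6755e+6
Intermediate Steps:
Y(X, k) = k + X*k
p = 3829/1562 (p = -49777/(-20306) = -49777*(-1/20306) = 3829/1562 ≈ 2.4513)
D(R) = 1/110 (D(R) = 1/(97 + 13*(1 + (R - R))) = 1/(97 + 13*(1 + 0)) = 1/(97 + 13*1) = 1/(97 + 13) = 1/110)
p - b/D(-40) = 3829/1562 - 15232/1/110 = 3829/1562 - 15232*110 = 3829/1562 - 1*1675520 = 3829/1562 - 1675520 = -2617158411/1562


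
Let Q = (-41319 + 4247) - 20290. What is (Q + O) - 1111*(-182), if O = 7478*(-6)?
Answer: 99972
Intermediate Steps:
O = -44868
Q = -57362 (Q = -37072 - 20290 = -57362)
(Q + O) - 1111*(-182) = (-57362 - 44868) - 1111*(-182) = -102230 + 202202 = 99972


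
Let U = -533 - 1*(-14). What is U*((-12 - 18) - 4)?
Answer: 17646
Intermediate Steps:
U = -519 (U = -533 + 14 = -519)
U*((-12 - 18) - 4) = -519*((-12 - 18) - 4) = -519*(-30 - 4) = -519*(-34) = 17646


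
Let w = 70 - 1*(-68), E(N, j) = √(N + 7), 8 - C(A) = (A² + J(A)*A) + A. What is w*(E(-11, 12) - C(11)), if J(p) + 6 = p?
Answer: 24702 + 276*I ≈ 24702.0 + 276.0*I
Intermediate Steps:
J(p) = -6 + p
C(A) = 8 - A - A² - A*(-6 + A) (C(A) = 8 - ((A² + (-6 + A)*A) + A) = 8 - ((A² + A*(-6 + A)) + A) = 8 - (A + A² + A*(-6 + A)) = 8 + (-A - A² - A*(-6 + A)) = 8 - A - A² - A*(-6 + A))
E(N, j) = √(7 + N)
w = 138 (w = 70 + 68 = 138)
w*(E(-11, 12) - C(11)) = 138*(√(7 - 11) - (8 - 2*11² + 5*11)) = 138*(√(-4) - (8 - 2*121 + 55)) = 138*(2*I - (8 - 242 + 55)) = 138*(2*I - 1*(-179)) = 138*(2*I + 179) = 138*(179 + 2*I) = 24702 + 276*I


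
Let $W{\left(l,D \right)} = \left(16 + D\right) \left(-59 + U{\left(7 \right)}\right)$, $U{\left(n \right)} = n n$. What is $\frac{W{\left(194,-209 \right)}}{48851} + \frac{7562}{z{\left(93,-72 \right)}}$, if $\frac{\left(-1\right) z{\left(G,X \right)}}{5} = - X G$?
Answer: $- \frac{152397431}{817765740} \approx -0.18636$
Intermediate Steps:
$U{\left(n \right)} = n^{2}$
$W{\left(l,D \right)} = -160 - 10 D$ ($W{\left(l,D \right)} = \left(16 + D\right) \left(-59 + 7^{2}\right) = \left(16 + D\right) \left(-59 + 49\right) = \left(16 + D\right) \left(-10\right) = -160 - 10 D$)
$z{\left(G,X \right)} = 5 G X$ ($z{\left(G,X \right)} = - 5 - X G = - 5 \left(- G X\right) = 5 G X$)
$\frac{W{\left(194,-209 \right)}}{48851} + \frac{7562}{z{\left(93,-72 \right)}} = \frac{-160 - -2090}{48851} + \frac{7562}{5 \cdot 93 \left(-72\right)} = \left(-160 + 2090\right) \frac{1}{48851} + \frac{7562}{-33480} = 1930 \cdot \frac{1}{48851} + 7562 \left(- \frac{1}{33480}\right) = \frac{1930}{48851} - \frac{3781}{16740} = - \frac{152397431}{817765740}$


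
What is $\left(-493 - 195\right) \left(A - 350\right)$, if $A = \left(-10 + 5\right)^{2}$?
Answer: $223600$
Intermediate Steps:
$A = 25$ ($A = \left(-5\right)^{2} = 25$)
$\left(-493 - 195\right) \left(A - 350\right) = \left(-493 - 195\right) \left(25 - 350\right) = \left(-688\right) \left(-325\right) = 223600$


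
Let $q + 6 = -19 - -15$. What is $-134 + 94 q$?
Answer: $-1074$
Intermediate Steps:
$q = -10$ ($q = -6 - 4 = -10$)
$-134 + 94 q = -134 + 94 \left(-10\right) = -134 - 940 = -1074$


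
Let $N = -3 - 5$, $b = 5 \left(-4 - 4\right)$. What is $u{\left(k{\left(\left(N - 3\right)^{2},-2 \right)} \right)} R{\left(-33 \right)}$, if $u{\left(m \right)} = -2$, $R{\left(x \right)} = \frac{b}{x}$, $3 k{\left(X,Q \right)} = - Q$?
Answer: $- \frac{80}{33} \approx -2.4242$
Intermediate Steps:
$b = -40$ ($b = 5 \left(-8\right) = -40$)
$N = -8$ ($N = -3 - 5 = -8$)
$k{\left(X,Q \right)} = - \frac{Q}{3}$ ($k{\left(X,Q \right)} = \frac{\left(-1\right) Q}{3} = - \frac{Q}{3}$)
$R{\left(x \right)} = - \frac{40}{x}$
$u{\left(k{\left(\left(N - 3\right)^{2},-2 \right)} \right)} R{\left(-33 \right)} = - 2 \left(- \frac{40}{-33}\right) = - 2 \left(\left(-40\right) \left(- \frac{1}{33}\right)\right) = \left(-2\right) \frac{40}{33} = - \frac{80}{33}$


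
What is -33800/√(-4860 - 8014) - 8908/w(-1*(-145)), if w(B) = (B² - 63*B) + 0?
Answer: -4454/5945 + 16900*I*√12874/6437 ≈ -0.7492 + 297.89*I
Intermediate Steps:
w(B) = B² - 63*B
-33800/√(-4860 - 8014) - 8908/w(-1*(-145)) = -33800/√(-4860 - 8014) - 8908*1/(145*(-63 - 1*(-145))) = -33800*(-I*√12874/12874) - 8908*1/(145*(-63 + 145)) = -33800*(-I*√12874/12874) - 8908/(145*82) = -(-16900)*I*√12874/6437 - 8908/11890 = 16900*I*√12874/6437 - 8908*1/11890 = 16900*I*√12874/6437 - 4454/5945 = -4454/5945 + 16900*I*√12874/6437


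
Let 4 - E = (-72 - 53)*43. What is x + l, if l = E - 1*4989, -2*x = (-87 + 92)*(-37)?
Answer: 965/2 ≈ 482.50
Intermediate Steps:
E = 5379 (E = 4 - (-72 - 53)*43 = 4 - (-125)*43 = 4 - 1*(-5375) = 4 + 5375 = 5379)
x = 185/2 (x = -(-87 + 92)*(-37)/2 = -5*(-37)/2 = -½*(-185) = 185/2 ≈ 92.500)
l = 390 (l = 5379 - 1*4989 = 5379 - 4989 = 390)
x + l = 185/2 + 390 = 965/2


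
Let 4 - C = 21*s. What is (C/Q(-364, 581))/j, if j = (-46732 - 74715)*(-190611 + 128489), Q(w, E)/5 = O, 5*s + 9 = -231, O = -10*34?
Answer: -253/3206425476950 ≈ -7.8904e-11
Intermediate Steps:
O = -340
s = -48 (s = -9/5 + (⅕)*(-231) = -9/5 - 231/5 = -48)
Q(w, E) = -1700 (Q(w, E) = 5*(-340) = -1700)
j = 7544530534 (j = -121447*(-62122) = 7544530534)
C = 1012 (C = 4 - 21*(-48) = 4 - 1*(-1008) = 4 + 1008 = 1012)
(C/Q(-364, 581))/j = (1012/(-1700))/7544530534 = (1012*(-1/1700))*(1/7544530534) = -253/425*1/7544530534 = -253/3206425476950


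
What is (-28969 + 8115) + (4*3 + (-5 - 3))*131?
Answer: -20330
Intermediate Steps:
(-28969 + 8115) + (4*3 + (-5 - 3))*131 = -20854 + (12 - 8)*131 = -20854 + 4*131 = -20854 + 524 = -20330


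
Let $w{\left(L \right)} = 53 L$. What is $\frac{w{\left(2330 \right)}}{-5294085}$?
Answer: $- \frac{24698}{1058817} \approx -0.023326$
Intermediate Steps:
$\frac{w{\left(2330 \right)}}{-5294085} = \frac{53 \cdot 2330}{-5294085} = 123490 \left(- \frac{1}{5294085}\right) = - \frac{24698}{1058817}$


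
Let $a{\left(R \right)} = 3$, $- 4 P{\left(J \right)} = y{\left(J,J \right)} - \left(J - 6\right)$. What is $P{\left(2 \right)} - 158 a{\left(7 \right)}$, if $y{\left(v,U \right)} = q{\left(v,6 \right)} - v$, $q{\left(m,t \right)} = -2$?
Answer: $-474$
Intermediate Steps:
$y{\left(v,U \right)} = -2 - v$
$P{\left(J \right)} = -1 + \frac{J}{2}$ ($P{\left(J \right)} = - \frac{\left(-2 - J\right) - \left(J - 6\right)}{4} = - \frac{\left(-2 - J\right) - \left(-6 + J\right)}{4} = - \frac{4 - 2 J}{4} = -1 + \frac{J}{2}$)
$P{\left(2 \right)} - 158 a{\left(7 \right)} = \left(-1 + \frac{1}{2} \cdot 2\right) - 474 = \left(-1 + 1\right) - 474 = 0 - 474 = -474$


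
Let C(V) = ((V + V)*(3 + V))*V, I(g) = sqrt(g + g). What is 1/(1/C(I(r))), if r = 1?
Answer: 12 + 4*sqrt(2) ≈ 17.657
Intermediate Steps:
I(g) = sqrt(2)*sqrt(g) (I(g) = sqrt(2*g) = sqrt(2)*sqrt(g))
C(V) = 2*V**2*(3 + V) (C(V) = ((2*V)*(3 + V))*V = (2*V*(3 + V))*V = 2*V**2*(3 + V))
1/(1/C(I(r))) = 1/(1/(2*(sqrt(2)*sqrt(1))**2*(3 + sqrt(2)*sqrt(1)))) = 1/(1/(2*(sqrt(2)*1)**2*(3 + sqrt(2)*1))) = 1/(1/(2*(sqrt(2))**2*(3 + sqrt(2)))) = 1/(1/(2*2*(3 + sqrt(2)))) = 1/(1/(12 + 4*sqrt(2))) = 12 + 4*sqrt(2)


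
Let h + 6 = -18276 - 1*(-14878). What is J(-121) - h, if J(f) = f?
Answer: 3283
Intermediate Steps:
h = -3404 (h = -6 + (-18276 - 1*(-14878)) = -6 + (-18276 + 14878) = -6 - 3398 = -3404)
J(-121) - h = -121 - 1*(-3404) = -121 + 3404 = 3283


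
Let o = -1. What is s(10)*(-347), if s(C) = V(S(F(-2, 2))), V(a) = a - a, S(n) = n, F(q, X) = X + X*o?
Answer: 0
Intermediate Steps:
F(q, X) = 0 (F(q, X) = X + X*(-1) = X - X = 0)
V(a) = 0
s(C) = 0
s(10)*(-347) = 0*(-347) = 0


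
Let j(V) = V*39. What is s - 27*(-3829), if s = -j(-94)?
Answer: 107049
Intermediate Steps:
j(V) = 39*V
s = 3666 (s = -39*(-94) = -1*(-3666) = 3666)
s - 27*(-3829) = 3666 - 27*(-3829) = 3666 + 103383 = 107049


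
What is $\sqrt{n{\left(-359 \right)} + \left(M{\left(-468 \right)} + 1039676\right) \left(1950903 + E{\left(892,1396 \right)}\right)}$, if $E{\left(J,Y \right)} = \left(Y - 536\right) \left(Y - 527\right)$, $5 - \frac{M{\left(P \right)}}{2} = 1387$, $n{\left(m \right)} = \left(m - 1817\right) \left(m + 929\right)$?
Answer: $4 \sqrt{174864956581} \approx 1.6727 \cdot 10^{6}$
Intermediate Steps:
$n{\left(m \right)} = \left(-1817 + m\right) \left(929 + m\right)$
$M{\left(P \right)} = -2764$ ($M{\left(P \right)} = 10 - 2774 = -2764$)
$E{\left(J,Y \right)} = \left(-536 + Y\right) \left(-527 + Y\right)$
$\sqrt{n{\left(-359 \right)} + \left(M{\left(-468 \right)} + 1039676\right) \left(1950903 + E{\left(892,1396 \right)}\right)} = \sqrt{\left(-1687993 + \left(-359\right)^{2} - -318792\right) + \left(-2764 + 1039676\right) \left(1950903 + \left(282472 + 1396^{2} - 1483948\right)\right)} = \sqrt{\left(-1687993 + 128881 + 318792\right) + 1036912 \left(1950903 + \left(282472 + 1948816 - 1483948\right)\right)} = \sqrt{-1240320 + 1036912 \left(1950903 + 747340\right)} = \sqrt{-1240320 + 1036912 \cdot 2698243} = \sqrt{-1240320 + 2797840545616} = \sqrt{2797839305296} = 4 \sqrt{174864956581}$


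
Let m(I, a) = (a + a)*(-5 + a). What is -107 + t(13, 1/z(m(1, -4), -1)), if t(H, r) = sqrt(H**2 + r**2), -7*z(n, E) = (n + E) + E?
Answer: -107 + sqrt(16901)/10 ≈ -94.000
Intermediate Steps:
m(I, a) = 2*a*(-5 + a) (m(I, a) = (2*a)*(-5 + a) = 2*a*(-5 + a))
z(n, E) = -2*E/7 - n/7 (z(n, E) = -((n + E) + E)/7 = -((E + n) + E)/7 = -(n + 2*E)/7 = -2*E/7 - n/7)
-107 + t(13, 1/z(m(1, -4), -1)) = -107 + sqrt(13**2 + (1/(-2/7*(-1) - 2*(-4)*(-5 - 4)/7))**2) = -107 + sqrt(169 + (1/(2/7 - 2*(-4)*(-9)/7))**2) = -107 + sqrt(169 + (1/(2/7 - 1/7*72))**2) = -107 + sqrt(169 + (1/(2/7 - 72/7))**2) = -107 + sqrt(169 + (1/(-10))**2) = -107 + sqrt(169 + (-1/10)**2) = -107 + sqrt(169 + 1/100) = -107 + sqrt(16901/100) = -107 + sqrt(16901)/10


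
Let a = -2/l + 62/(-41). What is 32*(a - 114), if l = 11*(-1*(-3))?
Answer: -5003840/1353 ≈ -3698.3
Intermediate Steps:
l = 33 (l = 11*3 = 33)
a = -2128/1353 (a = -2/33 + 62/(-41) = -2*1/33 + 62*(-1/41) = -2/33 - 62/41 = -2128/1353 ≈ -1.5728)
32*(a - 114) = 32*(-2128/1353 - 114) = 32*(-156370/1353) = -5003840/1353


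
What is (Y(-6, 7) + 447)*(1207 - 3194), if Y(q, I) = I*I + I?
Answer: -999461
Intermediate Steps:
Y(q, I) = I + I**2 (Y(q, I) = I**2 + I = I + I**2)
(Y(-6, 7) + 447)*(1207 - 3194) = (7*(1 + 7) + 447)*(1207 - 3194) = (7*8 + 447)*(-1987) = (56 + 447)*(-1987) = 503*(-1987) = -999461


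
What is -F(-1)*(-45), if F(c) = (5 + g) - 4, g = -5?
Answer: -180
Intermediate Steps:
F(c) = -4 (F(c) = (5 - 5) - 4 = 0 - 4 = -4)
-F(-1)*(-45) = -1*(-4)*(-45) = 4*(-45) = -180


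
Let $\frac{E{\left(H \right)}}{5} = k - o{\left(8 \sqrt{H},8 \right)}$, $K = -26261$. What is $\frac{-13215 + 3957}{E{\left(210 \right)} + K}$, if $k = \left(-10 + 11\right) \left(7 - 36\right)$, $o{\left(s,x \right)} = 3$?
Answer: $\frac{3086}{8807} \approx 0.3504$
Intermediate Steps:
$k = -29$ ($k = 1 \left(-29\right) = -29$)
$E{\left(H \right)} = -160$ ($E{\left(H \right)} = 5 \left(-29 - 3\right) = 5 \left(-32\right) = -160$)
$\frac{-13215 + 3957}{E{\left(210 \right)} + K} = \frac{-13215 + 3957}{-160 - 26261} = - \frac{9258}{-26421} = \left(-9258\right) \left(- \frac{1}{26421}\right) = \frac{3086}{8807}$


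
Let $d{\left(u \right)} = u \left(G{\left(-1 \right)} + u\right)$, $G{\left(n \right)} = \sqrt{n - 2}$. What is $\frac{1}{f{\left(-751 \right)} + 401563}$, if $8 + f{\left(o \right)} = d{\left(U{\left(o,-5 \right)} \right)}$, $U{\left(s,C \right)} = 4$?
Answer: $\frac{133857}{53753089363} - \frac{4 i \sqrt{3}}{161259268089} \approx 2.4902 \cdot 10^{-6} - 4.2963 \cdot 10^{-11} i$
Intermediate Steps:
$G{\left(n \right)} = \sqrt{-2 + n}$
$d{\left(u \right)} = u \left(u + i \sqrt{3}\right)$ ($d{\left(u \right)} = u \left(\sqrt{-2 - 1} + u\right) = u \left(\sqrt{-3} + u\right) = u \left(i \sqrt{3} + u\right) = u \left(u + i \sqrt{3}\right)$)
$f{\left(o \right)} = 8 + 4 i \sqrt{3}$ ($f{\left(o \right)} = -8 + 4 \left(4 + i \sqrt{3}\right) = -8 + \left(16 + 4 i \sqrt{3}\right) = 8 + 4 i \sqrt{3}$)
$\frac{1}{f{\left(-751 \right)} + 401563} = \frac{1}{\left(8 + 4 i \sqrt{3}\right) + 401563} = \frac{1}{401571 + 4 i \sqrt{3}}$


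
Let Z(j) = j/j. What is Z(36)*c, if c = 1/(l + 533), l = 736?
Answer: 1/1269 ≈ 0.00078802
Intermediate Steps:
Z(j) = 1
c = 1/1269 (c = 1/(736 + 533) = 1/1269 ≈ 0.00078802)
Z(36)*c = 1*(1/1269) = 1/1269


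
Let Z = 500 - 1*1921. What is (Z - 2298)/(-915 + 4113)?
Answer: -3719/3198 ≈ -1.1629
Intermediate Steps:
Z = -1421 (Z = 500 - 1921 = -1421)
(Z - 2298)/(-915 + 4113) = (-1421 - 2298)/(-915 + 4113) = -3719/3198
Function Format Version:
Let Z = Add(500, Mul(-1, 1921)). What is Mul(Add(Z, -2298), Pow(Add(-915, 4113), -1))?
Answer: Rational(-3719, 3198) ≈ -1.1629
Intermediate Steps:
Z = -1421 (Z = Add(500, -1921) = -1421)
Mul(Add(Z, -2298), Pow(Add(-915, 4113), -1)) = Mul(Add(-1421, -2298), Pow(Add(-915, 4113), -1)) = Mul(-3719, Pow(3198, -1)) = Mul(-3719, Rational(1, 3198)) = Rational(-3719, 3198)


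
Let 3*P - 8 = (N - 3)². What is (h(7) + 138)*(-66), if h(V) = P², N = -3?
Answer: -69916/3 ≈ -23305.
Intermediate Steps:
P = 44/3 (P = 8/3 + (-3 - 3)²/3 = 8/3 + (⅓)*(-6)² = 8/3 + (⅓)*36 = 8/3 + 12 = 44/3 ≈ 14.667)
h(V) = 1936/9 (h(V) = (44/3)² = 1936/9)
(h(7) + 138)*(-66) = (1936/9 + 138)*(-66) = (3178/9)*(-66) = -69916/3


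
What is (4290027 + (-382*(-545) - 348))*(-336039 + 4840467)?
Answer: 20260327063932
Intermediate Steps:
(4290027 + (-382*(-545) - 348))*(-336039 + 4840467) = (4290027 + (208190 - 348))*4504428 = (4290027 + 207842)*4504428 = 4497869*4504428 = 20260327063932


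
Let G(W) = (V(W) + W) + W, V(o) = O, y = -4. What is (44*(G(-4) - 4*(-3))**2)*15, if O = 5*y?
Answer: 168960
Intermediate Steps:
O = -20 (O = 5*(-4) = -20)
V(o) = -20
G(W) = -20 + 2*W (G(W) = (-20 + W) + W = -20 + 2*W)
(44*(G(-4) - 4*(-3))**2)*15 = (44*((-20 + 2*(-4)) - 4*(-3))**2)*15 = (44*((-20 - 8) + 12)**2)*15 = (44*(-28 + 12)**2)*15 = (44*(-16)**2)*15 = (44*256)*15 = 11264*15 = 168960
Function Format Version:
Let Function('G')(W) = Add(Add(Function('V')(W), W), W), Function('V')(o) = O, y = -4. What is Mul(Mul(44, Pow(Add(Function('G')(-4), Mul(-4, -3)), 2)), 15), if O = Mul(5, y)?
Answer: 168960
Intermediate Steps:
O = -20 (O = Mul(5, -4) = -20)
Function('V')(o) = -20
Function('G')(W) = Add(-20, Mul(2, W)) (Function('G')(W) = Add(Add(-20, W), W) = Add(-20, Mul(2, W)))
Mul(Mul(44, Pow(Add(Function('G')(-4), Mul(-4, -3)), 2)), 15) = Mul(Mul(44, Pow(Add(Add(-20, Mul(2, -4)), Mul(-4, -3)), 2)), 15) = Mul(Mul(44, Pow(Add(Add(-20, -8), 12), 2)), 15) = Mul(Mul(44, Pow(Add(-28, 12), 2)), 15) = Mul(Mul(44, Pow(-16, 2)), 15) = Mul(Mul(44, 256), 15) = Mul(11264, 15) = 168960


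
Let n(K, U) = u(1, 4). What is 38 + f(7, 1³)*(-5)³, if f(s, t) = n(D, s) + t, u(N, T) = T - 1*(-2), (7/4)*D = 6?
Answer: -837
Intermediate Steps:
D = 24/7 (D = (4/7)*6 = 24/7 ≈ 3.4286)
u(N, T) = 2 + T (u(N, T) = T + 2 = 2 + T)
n(K, U) = 6 (n(K, U) = 2 + 4 = 6)
f(s, t) = 6 + t
38 + f(7, 1³)*(-5)³ = 38 + (6 + 1³)*(-5)³ = 38 + (6 + 1)*(-125) = 38 + 7*(-125) = 38 - 875 = -837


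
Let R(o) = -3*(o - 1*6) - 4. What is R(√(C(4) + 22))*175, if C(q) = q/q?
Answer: 2450 - 525*√23 ≈ -67.812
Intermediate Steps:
C(q) = 1
R(o) = 14 - 3*o (R(o) = -3*(o - 6) - 4 = -3*(-6 + o) - 4 = (18 - 3*o) - 4 = 14 - 3*o)
R(√(C(4) + 22))*175 = (14 - 3*√(1 + 22))*175 = (14 - 3*√23)*175 = 2450 - 525*√23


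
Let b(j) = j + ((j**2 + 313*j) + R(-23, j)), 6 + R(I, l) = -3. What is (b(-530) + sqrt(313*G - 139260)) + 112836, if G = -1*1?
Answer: 227307 + I*sqrt(139573) ≈ 2.2731e+5 + 373.59*I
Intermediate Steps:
G = -1
R(I, l) = -9 (R(I, l) = -6 - 3 = -9)
b(j) = -9 + j**2 + 314*j (b(j) = j + ((j**2 + 313*j) - 9) = j + (-9 + j**2 + 313*j) = -9 + j**2 + 314*j)
(b(-530) + sqrt(313*G - 139260)) + 112836 = ((-9 + (-530)**2 + 314*(-530)) + sqrt(313*(-1) - 139260)) + 112836 = ((-9 + 280900 - 166420) + sqrt(-313 - 139260)) + 112836 = (114471 + sqrt(-139573)) + 112836 = (114471 + I*sqrt(139573)) + 112836 = 227307 + I*sqrt(139573)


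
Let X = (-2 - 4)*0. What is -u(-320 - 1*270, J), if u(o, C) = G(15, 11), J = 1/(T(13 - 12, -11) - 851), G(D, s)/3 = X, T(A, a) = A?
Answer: 0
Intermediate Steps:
X = 0 (X = -6*0 = 0)
G(D, s) = 0 (G(D, s) = 3*0 = 0)
J = -1/850 (J = 1/((13 - 12) - 851) = 1/(1 - 851) = 1/(-850) = -1/850 ≈ -0.0011765)
u(o, C) = 0
-u(-320 - 1*270, J) = -1*0 = 0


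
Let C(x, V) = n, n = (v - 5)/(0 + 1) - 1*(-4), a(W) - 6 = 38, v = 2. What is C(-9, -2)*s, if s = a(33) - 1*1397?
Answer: -1353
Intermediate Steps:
a(W) = 44 (a(W) = 6 + 38 = 44)
s = -1353 (s = 44 - 1*1397 = 44 - 1397 = -1353)
n = 1 (n = (2 - 5)/(0 + 1) - 1*(-4) = -3/1 + 4 = -3*1 + 4 = -3 + 4 = 1)
C(x, V) = 1
C(-9, -2)*s = 1*(-1353) = -1353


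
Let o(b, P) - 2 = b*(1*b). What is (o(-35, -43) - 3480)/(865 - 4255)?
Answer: 751/1130 ≈ 0.66460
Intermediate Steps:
o(b, P) = 2 + b² (o(b, P) = 2 + b*(1*b) = 2 + b*b = 2 + b²)
(o(-35, -43) - 3480)/(865 - 4255) = ((2 + (-35)²) - 3480)/(865 - 4255) = ((2 + 1225) - 3480)/(-3390) = (1227 - 3480)*(-1/3390) = -2253*(-1/3390) = 751/1130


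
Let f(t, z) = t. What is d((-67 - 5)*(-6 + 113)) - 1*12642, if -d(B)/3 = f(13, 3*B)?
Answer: -12681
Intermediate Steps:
d(B) = -39 (d(B) = -3*13 = -39)
d((-67 - 5)*(-6 + 113)) - 1*12642 = -39 - 1*12642 = -39 - 12642 = -12681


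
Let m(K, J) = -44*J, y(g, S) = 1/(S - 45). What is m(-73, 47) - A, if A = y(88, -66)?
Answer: -229547/111 ≈ -2068.0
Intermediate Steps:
y(g, S) = 1/(-45 + S)
A = -1/111 (A = 1/(-45 - 66) = 1/(-111) = -1/111 ≈ -0.0090090)
m(-73, 47) - A = -44*47 - 1*(-1/111) = -2068 + 1/111 = -229547/111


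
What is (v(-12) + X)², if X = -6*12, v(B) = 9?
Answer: 3969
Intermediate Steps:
X = -72
(v(-12) + X)² = (9 - 72)² = (-63)² = 3969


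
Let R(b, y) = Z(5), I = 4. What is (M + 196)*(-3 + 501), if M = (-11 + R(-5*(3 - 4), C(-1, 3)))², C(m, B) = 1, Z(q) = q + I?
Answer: 99600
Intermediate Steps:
Z(q) = 4 + q (Z(q) = q + 4 = 4 + q)
R(b, y) = 9 (R(b, y) = 4 + 5 = 9)
M = 4 (M = (-11 + 9)² = (-2)² = 4)
(M + 196)*(-3 + 501) = (4 + 196)*(-3 + 501) = 200*498 = 99600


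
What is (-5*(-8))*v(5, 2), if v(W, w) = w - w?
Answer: 0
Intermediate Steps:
v(W, w) = 0
(-5*(-8))*v(5, 2) = -5*(-8)*0 = 40*0 = 0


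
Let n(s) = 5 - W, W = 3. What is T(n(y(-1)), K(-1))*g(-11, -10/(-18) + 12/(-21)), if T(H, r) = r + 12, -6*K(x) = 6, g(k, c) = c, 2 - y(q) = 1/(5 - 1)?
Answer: -11/63 ≈ -0.17460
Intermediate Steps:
y(q) = 7/4 (y(q) = 2 - 1/(5 - 1) = 2 - 1/4 = 7/4)
K(x) = -1 (K(x) = -1/6*6 = -1)
n(s) = 2 (n(s) = 5 - 1*3 = 5 - 3 = 2)
T(H, r) = 12 + r
T(n(y(-1)), K(-1))*g(-11, -10/(-18) + 12/(-21)) = (12 - 1)*(-10/(-18) + 12/(-21)) = 11*(-10*(-1/18) + 12*(-1/21)) = 11*(5/9 - 4/7) = 11*(-1/63) = -11/63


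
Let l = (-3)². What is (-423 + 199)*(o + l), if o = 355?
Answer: -81536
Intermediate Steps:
l = 9
(-423 + 199)*(o + l) = (-423 + 199)*(355 + 9) = -224*364 = -81536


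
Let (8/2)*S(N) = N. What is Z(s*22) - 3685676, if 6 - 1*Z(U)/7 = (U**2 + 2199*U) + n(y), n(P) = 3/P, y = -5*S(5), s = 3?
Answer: -118301516/25 ≈ -4.7321e+6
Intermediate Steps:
S(N) = N/4
y = -25/4 (y = -5*5/4 = -25/4 ≈ -6.2500)
Z(U) = 1134/25 - 15393*U - 7*U**2 (Z(U) = 42 - 7*((U**2 + 2199*U) + 3/(-25/4)) = 42 - 7*((U**2 + 2199*U) + 3*(-4/25)) = 42 - 7*((U**2 + 2199*U) - 12/25) = 42 - 7*(-12/25 + U**2 + 2199*U) = 42 + (84/25 - 15393*U - 7*U**2) = 1134/25 - 15393*U - 7*U**2)
Z(s*22) - 3685676 = (1134/25 - 46179*22 - 7*(3*22)**2) - 3685676 = (1134/25 - 15393*66 - 7*66**2) - 3685676 = (1134/25 - 1015938 - 7*4356) - 3685676 = (1134/25 - 1015938 - 30492) - 3685676 = -26159616/25 - 3685676 = -118301516/25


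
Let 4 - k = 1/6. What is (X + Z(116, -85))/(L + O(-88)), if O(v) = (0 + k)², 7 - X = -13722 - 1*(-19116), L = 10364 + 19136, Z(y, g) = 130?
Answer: -189252/1062529 ≈ -0.17811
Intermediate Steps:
k = 23/6 (k = 4 - 1/6 = 4 - 1*⅙ = 4 - ⅙ = 23/6 ≈ 3.8333)
L = 29500
X = -5387 (X = 7 - (-13722 - 1*(-19116)) = 7 - (-13722 + 19116) = 7 - 1*5394 = 7 - 5394 = -5387)
O(v) = 529/36 (O(v) = (0 + 23/6)² = (23/6)² = 529/36)
(X + Z(116, -85))/(L + O(-88)) = (-5387 + 130)/(29500 + 529/36) = -5257/1062529/36 = -5257*36/1062529 = -189252/1062529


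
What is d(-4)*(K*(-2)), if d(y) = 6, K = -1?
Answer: 12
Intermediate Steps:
d(-4)*(K*(-2)) = 6*(-1*(-2)) = 6*2 = 12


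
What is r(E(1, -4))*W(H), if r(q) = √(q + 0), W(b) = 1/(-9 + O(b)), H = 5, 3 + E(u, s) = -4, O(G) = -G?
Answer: -I*√7/14 ≈ -0.18898*I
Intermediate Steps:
E(u, s) = -7 (E(u, s) = -3 - 4 = -7)
W(b) = 1/(-9 - b)
r(q) = √q
r(E(1, -4))*W(H) = √(-7)*(-1/(9 + 5)) = (I*√7)*(-1/14) = -I*√7/14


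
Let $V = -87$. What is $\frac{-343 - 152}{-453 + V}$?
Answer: $\frac{11}{12} \approx 0.91667$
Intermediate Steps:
$\frac{-343 - 152}{-453 + V} = \frac{-343 - 152}{-453 - 87} = - \frac{495}{-540} = \left(-495\right) \left(- \frac{1}{540}\right) = \frac{11}{12}$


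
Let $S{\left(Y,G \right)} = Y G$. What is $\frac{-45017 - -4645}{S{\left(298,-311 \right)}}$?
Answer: $\frac{20186}{46339} \approx 0.43562$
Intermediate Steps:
$S{\left(Y,G \right)} = G Y$
$\frac{-45017 - -4645}{S{\left(298,-311 \right)}} = \frac{-45017 - -4645}{\left(-311\right) 298} = \frac{-45017 + 4645}{-92678} = \left(-40372\right) \left(- \frac{1}{92678}\right) = \frac{20186}{46339}$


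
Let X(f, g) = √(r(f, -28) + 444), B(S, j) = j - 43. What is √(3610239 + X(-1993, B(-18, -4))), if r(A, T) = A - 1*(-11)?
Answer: √(3610239 + I*√1538) ≈ 1900.1 + 0.01*I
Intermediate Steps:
B(S, j) = -43 + j
r(A, T) = 11 + A (r(A, T) = A + 11 = 11 + A)
X(f, g) = √(455 + f) (X(f, g) = √((11 + f) + 444) = √(455 + f))
√(3610239 + X(-1993, B(-18, -4))) = √(3610239 + √(455 - 1993)) = √(3610239 + √(-1538)) = √(3610239 + I*√1538)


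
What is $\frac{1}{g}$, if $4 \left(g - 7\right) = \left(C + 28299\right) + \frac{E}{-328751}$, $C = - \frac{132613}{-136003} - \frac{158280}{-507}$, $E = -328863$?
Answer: $\frac{30224718643028}{216417786649182707} \approx 0.00013966$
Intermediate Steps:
$C = \frac{7197929877}{22984507}$ ($C = \left(-132613\right) \left(- \frac{1}{136003}\right) - - \frac{52760}{169} = \frac{132613}{136003} + \frac{52760}{169} = \frac{7197929877}{22984507} \approx 313.16$)
$g = \frac{216417786649182707}{30224718643028}$ ($g = 7 + \frac{\left(\frac{7197929877}{22984507} + 28299\right) - \frac{328863}{-328751}}{4} = 7 + \frac{\frac{657636493470}{22984507} - - \frac{328863}{328751}}{4} = 7 + \frac{\frac{657636493470}{22984507} + \frac{328863}{328751}}{4} = 7 + \frac{1}{4} \cdot \frac{216206213618681511}{7556179660757} = 7 + \frac{216206213618681511}{30224718643028} = \frac{216417786649182707}{30224718643028} \approx 7160.3$)
$\frac{1}{g} = \frac{1}{\frac{216417786649182707}{30224718643028}} = \frac{30224718643028}{216417786649182707}$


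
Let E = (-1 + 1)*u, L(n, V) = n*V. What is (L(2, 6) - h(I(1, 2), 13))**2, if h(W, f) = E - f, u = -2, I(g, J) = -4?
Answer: 625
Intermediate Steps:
L(n, V) = V*n
E = 0 (E = (-1 + 1)*(-2) = 0*(-2) = 0)
h(W, f) = -f (h(W, f) = 0 - f = -f)
(L(2, 6) - h(I(1, 2), 13))**2 = (6*2 - (-1)*13)**2 = (12 - 1*(-13))**2 = (12 + 13)**2 = 25**2 = 625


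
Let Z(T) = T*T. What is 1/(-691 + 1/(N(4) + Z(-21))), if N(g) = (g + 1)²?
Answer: -466/322005 ≈ -0.0014472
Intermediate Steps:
Z(T) = T²
N(g) = (1 + g)²
1/(-691 + 1/(N(4) + Z(-21))) = 1/(-691 + 1/((1 + 4)² + (-21)²)) = 1/(-691 + 1/(5² + 441)) = 1/(-691 + 1/(25 + 441)) = 1/(-691 + 1/466) = 1/(-322005/466) = -466/322005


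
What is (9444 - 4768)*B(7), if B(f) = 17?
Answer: 79492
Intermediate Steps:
(9444 - 4768)*B(7) = (9444 - 4768)*17 = 4676*17 = 79492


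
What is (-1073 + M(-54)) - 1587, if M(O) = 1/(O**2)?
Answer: -7756559/2916 ≈ -2660.0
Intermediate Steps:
M(O) = O**(-2)
(-1073 + M(-54)) - 1587 = (-1073 + (-54)**(-2)) - 1587 = (-1073 + 1/2916) - 1587 = -3128867/2916 - 1587 = -7756559/2916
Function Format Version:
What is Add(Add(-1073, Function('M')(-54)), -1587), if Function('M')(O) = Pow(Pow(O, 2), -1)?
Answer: Rational(-7756559, 2916) ≈ -2660.0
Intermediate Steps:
Function('M')(O) = Pow(O, -2)
Add(Add(-1073, Function('M')(-54)), -1587) = Add(Add(-1073, Pow(-54, -2)), -1587) = Add(Add(-1073, Rational(1, 2916)), -1587) = Add(Rational(-3128867, 2916), -1587) = Rational(-7756559, 2916)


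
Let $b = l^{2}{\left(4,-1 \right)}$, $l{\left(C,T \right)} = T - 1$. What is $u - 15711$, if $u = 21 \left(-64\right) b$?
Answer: $-21087$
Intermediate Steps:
$l{\left(C,T \right)} = -1 + T$
$b = 4$ ($b = \left(-1 - 1\right)^{2} = \left(-2\right)^{2} = 4$)
$u = -5376$ ($u = 21 \left(-64\right) 4 = \left(-1344\right) 4 = -5376$)
$u - 15711 = -5376 - 15711 = -21087$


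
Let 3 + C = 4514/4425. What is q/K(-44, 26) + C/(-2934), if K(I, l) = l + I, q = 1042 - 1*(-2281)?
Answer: -1198394032/6491475 ≈ -184.61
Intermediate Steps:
C = -8761/4425 (C = -3 + 4514/4425 = -8761/4425 ≈ -1.9799)
q = 3323 (q = 1042 + 2281 = 3323)
K(I, l) = I + l
q/K(-44, 26) + C/(-2934) = 3323/(-44 + 26) - 8761/4425/(-2934) = 3323/(-18) - 8761/4425*(-1/2934) = 3323*(-1/18) + 8761/12982950 = -3323/18 + 8761/12982950 = -1198394032/6491475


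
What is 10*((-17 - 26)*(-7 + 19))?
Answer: -5160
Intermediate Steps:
10*((-17 - 26)*(-7 + 19)) = 10*(-43*12) = 10*(-516) = -5160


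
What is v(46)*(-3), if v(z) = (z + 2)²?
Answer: -6912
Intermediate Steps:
v(z) = (2 + z)²
v(46)*(-3) = (2 + 46)²*(-3) = 48²*(-3) = 2304*(-3) = -6912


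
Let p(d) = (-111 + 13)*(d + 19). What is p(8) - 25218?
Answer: -27864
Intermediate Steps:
p(d) = -1862 - 98*d (p(d) = -98*(19 + d) = -1862 - 98*d)
p(8) - 25218 = (-1862 - 98*8) - 25218 = (-1862 - 784) - 25218 = -2646 - 25218 = -27864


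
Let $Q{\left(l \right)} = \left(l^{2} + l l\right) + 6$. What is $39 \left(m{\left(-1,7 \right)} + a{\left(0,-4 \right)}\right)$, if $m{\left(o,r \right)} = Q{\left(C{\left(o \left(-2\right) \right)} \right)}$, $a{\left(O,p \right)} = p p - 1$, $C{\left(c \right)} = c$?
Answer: $1131$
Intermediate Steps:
$a{\left(O,p \right)} = -1 + p^{2}$ ($a{\left(O,p \right)} = p^{2} - 1 = -1 + p^{2}$)
$Q{\left(l \right)} = 6 + 2 l^{2}$ ($Q{\left(l \right)} = \left(l^{2} + l^{2}\right) + 6 = 2 l^{2} + 6 = 6 + 2 l^{2}$)
$m{\left(o,r \right)} = 6 + 8 o^{2}$ ($m{\left(o,r \right)} = 6 + 2 \left(o \left(-2\right)\right)^{2} = 6 + 2 \left(- 2 o\right)^{2} = 6 + 2 \cdot 4 o^{2} = 6 + 8 o^{2}$)
$39 \left(m{\left(-1,7 \right)} + a{\left(0,-4 \right)}\right) = 39 \left(\left(6 + 8 \left(-1\right)^{2}\right) - \left(1 - \left(-4\right)^{2}\right)\right) = 39 \left(\left(6 + 8 \cdot 1\right) + \left(-1 + 16\right)\right) = 39 \left(\left(6 + 8\right) + 15\right) = 39 \left(14 + 15\right) = 39 \cdot 29 = 1131$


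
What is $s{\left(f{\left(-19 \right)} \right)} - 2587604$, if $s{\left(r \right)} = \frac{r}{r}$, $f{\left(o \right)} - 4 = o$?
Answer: $-2587603$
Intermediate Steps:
$f{\left(o \right)} = 4 + o$
$s{\left(r \right)} = 1$
$s{\left(f{\left(-19 \right)} \right)} - 2587604 = 1 - 2587604 = -2587603$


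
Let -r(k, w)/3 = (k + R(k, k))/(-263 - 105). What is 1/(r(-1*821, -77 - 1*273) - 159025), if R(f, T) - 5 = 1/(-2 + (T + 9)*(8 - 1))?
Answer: -2092448/332765462531 ≈ -6.2881e-6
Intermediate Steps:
R(f, T) = 5 + 1/(61 + 7*T) (R(f, T) = 5 + 1/(-2 + (T + 9)*(8 - 1)) = 5 + 1/(-2 + (9 + T)*7) = 5 + 1/(-2 + (63 + 7*T)) = 5 + 1/(61 + 7*T))
r(k, w) = 3*k/368 + 3*(306 + 35*k)/(368*(61 + 7*k)) (r(k, w) = -3*(k + (306 + 35*k)/(61 + 7*k))/(-263 - 105) = -3*(k + (306 + 35*k)/(61 + 7*k))/(-368) = -3*(k + (306 + 35*k)/(61 + 7*k))*(-1)/368 = -3*(-k/368 - (306 + 35*k)/(368*(61 + 7*k))) = 3*k/368 + 3*(306 + 35*k)/(368*(61 + 7*k)))
1/(r(-1*821, -77 - 1*273) - 159025) = 1/(3*(306 + 7*(-1*821)² + 96*(-1*821))/(368*(61 + 7*(-1*821))) - 159025) = 1/(3*(306 + 7*(-821)² + 96*(-821))/(368*(61 + 7*(-821))) - 159025) = 1/(3*(306 + 7*674041 - 78816)/(368*(61 - 5747)) - 159025) = 1/((3/368)*(306 + 4718287 - 78816)/(-5686) - 159025) = 1/((3/368)*(-1/5686)*4639777 - 159025) = 1/(-13919331/2092448 - 159025) = 1/(-332765462531/2092448) = -2092448/332765462531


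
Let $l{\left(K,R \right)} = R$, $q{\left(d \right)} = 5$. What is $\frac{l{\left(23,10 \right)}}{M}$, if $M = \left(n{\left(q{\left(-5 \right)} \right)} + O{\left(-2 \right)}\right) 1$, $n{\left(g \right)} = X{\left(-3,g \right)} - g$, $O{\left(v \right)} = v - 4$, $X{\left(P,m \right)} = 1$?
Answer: $-1$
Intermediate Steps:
$O{\left(v \right)} = -4 + v$
$n{\left(g \right)} = 1 - g$
$M = -10$ ($M = \left(\left(1 - 5\right) - 6\right) 1 = \left(-4 - 6\right) 1 = \left(-10\right) 1 = -10$)
$\frac{l{\left(23,10 \right)}}{M} = \frac{10}{-10} = 10 \left(- \frac{1}{10}\right) = -1$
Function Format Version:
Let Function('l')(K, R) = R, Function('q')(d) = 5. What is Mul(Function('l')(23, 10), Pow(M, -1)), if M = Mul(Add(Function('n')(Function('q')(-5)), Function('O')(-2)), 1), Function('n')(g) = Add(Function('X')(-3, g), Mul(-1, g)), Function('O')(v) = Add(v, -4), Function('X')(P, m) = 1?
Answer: -1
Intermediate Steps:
Function('O')(v) = Add(-4, v)
Function('n')(g) = Add(1, Mul(-1, g))
M = -10 (M = Mul(Add(Add(1, Mul(-1, 5)), Add(-4, -2)), 1) = Mul(Add(Add(1, -5), -6), 1) = Mul(Add(-4, -6), 1) = Mul(-10, 1) = -10)
Mul(Function('l')(23, 10), Pow(M, -1)) = Mul(10, Pow(-10, -1)) = Mul(10, Rational(-1, 10)) = -1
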